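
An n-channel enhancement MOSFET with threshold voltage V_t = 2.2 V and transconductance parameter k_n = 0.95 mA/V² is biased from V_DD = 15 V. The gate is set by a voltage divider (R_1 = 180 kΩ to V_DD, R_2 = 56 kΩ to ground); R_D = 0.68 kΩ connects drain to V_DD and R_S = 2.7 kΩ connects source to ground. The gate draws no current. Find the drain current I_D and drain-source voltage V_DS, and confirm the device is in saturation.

V_G = V_DD·R_2/(R_1+R_2) = 15×56/236 = 3.56 V.
Assume saturation: I_D = (k_n/2)(V_GS − V_t)² with V_GS = V_G − I_D·R_S = 3.56 − 2.7·I_D.
Substituting gives 3.46·I_D² − 4.49·I_D + 0.878 = 0, with roots I_D = 0.24 or 1.06 mA.
The root I_D = 1.06 mA gives V_GS = 0.709 V ≤ V_t, so take I_D = 0.24 mA.
Then V_GS = 2.91 V and V_DS = V_DD − I_D(R_D+R_S) = 15 − 0.24×3.38 = 14.2 V.
Saturation requires V_DS ≥ V_GS − V_t = 0.711 V; 14.2 ≥ 0.711 ✓.

I_D ≈ 0.24 mA, V_DS ≈ 14 V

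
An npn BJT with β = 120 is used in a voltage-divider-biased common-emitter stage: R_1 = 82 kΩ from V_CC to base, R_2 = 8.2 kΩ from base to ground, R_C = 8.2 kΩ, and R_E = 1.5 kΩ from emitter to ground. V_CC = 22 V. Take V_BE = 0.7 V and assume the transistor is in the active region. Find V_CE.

V_CE ≈ 14 V

Thevenize the base divider: V_Th = V_CC·R_2/(R_1+R_2) = 22×8.2/90.2 = 2 V, R_Th = R_1‖R_2 = 7.45 kΩ.
Base-emitter loop: V_Th = I_B·R_Th + V_BE + (β+1)I_B·R_E, so I_B = (2 − 0.7) / (7.45 + 121×1.5) = 0.00688 mA.
I_C = β·I_B = 120×0.00688 = 0.826 mA, and I_E = (β+1)I_B = 0.832 mA.
V_CE = V_CC − I_C·R_C − I_E·R_E = 22 − 0.826×8.2 − 0.832×1.5 = 14 V.
V_CE = 14 V > 0.2 V confirms active-region operation.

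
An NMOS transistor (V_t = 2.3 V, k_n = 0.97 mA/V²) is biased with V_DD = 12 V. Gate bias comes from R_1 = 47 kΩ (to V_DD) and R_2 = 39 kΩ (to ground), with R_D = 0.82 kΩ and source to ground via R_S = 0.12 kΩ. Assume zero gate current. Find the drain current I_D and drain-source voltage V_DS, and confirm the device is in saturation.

I_D ≈ 3.6 mA, V_DS ≈ 8.6 V

V_G = V_DD·R_2/(R_1+R_2) = 12×39/86 = 5.44 V.
Assume saturation: I_D = (k_n/2)(V_GS − V_t)² with V_GS = V_G − I_D·R_S = 5.44 − 0.12·I_D.
Substituting gives 0.00698·I_D² − 1.37·I_D + 4.79 = 0, with roots I_D = 3.57 or 192 mA.
The root I_D = 192 mA gives V_GS = -17.6 V ≤ V_t, so take I_D = 3.57 mA.
Then V_GS = 5.01 V and V_DS = V_DD − I_D(R_D+R_S) = 12 − 3.57×0.94 = 8.64 V.
Saturation requires V_DS ≥ V_GS − V_t = 2.71 V; 8.64 ≥ 2.71 ✓.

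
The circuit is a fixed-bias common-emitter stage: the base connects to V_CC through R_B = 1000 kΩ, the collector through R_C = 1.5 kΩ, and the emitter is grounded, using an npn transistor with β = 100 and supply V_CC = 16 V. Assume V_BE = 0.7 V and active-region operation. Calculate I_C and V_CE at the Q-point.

Base loop: V_CC = I_B·R_B + V_BE, so I_B = (16 − 0.7)/1000 kΩ = 0.0153 mA.
In the active region I_C = β·I_B = 100 × 0.0153 = 1.53 mA.
Collector loop: V_CE = V_CC − I_C·R_C = 16 − 1.53×1.5 = 13.7 V.
Since V_CE = 13.7 V > V_CE(sat) ≈ 0.2 V, the transistor is in the active region as assumed.

I_C ≈ 1.5 mA, V_CE ≈ 14 V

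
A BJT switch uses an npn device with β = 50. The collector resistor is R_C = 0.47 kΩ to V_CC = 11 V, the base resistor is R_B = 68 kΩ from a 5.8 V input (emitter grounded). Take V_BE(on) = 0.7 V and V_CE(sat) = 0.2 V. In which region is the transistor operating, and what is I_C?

Assume active. Base-emitter loop: I_B = (V_BB − V_BE)/R_B = (5.8 − 0.7)/68 = 0.075 mA.
I_C = β·I_B = 50×0.075 = 3.75 mA.
V_CE = V_CC − I_C·R_C = 11 − 3.75×0.47 = 9.24 V > V_CE(sat), so the active-region assumption holds.

active; I_C ≈ 3.8 mA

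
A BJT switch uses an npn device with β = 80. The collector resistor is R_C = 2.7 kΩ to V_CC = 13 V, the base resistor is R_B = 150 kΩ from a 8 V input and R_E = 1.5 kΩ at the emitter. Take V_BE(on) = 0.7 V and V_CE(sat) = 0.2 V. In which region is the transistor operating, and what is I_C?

Assume active. Base-emitter loop: I_B = (V_BB − V_BE)/(R_B + (β+1)R_E) = (8 − 0.7)/(150 + 81×1.5) = 0.0269 mA.
I_C = β·I_B = 80×0.0269 = 2.15 mA.
V_CE = V_CC − I_C·R_C − I_E·R_E = 13 − 2.15×2.7 − 2.18×1.5 = 3.93 V > V_CE(sat), so the active-region assumption holds.

active; I_C ≈ 2.2 mA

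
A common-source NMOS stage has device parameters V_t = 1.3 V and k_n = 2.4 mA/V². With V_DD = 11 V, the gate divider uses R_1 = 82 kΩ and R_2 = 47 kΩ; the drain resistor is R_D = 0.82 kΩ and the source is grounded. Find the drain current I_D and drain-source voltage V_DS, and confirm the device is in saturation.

V_G = V_DD·R_2/(R_1+R_2) = 11×47/129 = 4.01 V. With the source grounded, V_GS = V_G = 4.01 V.
Assume saturation: I_D = (k_n/2)(V_GS − V_t)² = (2.4/2)×(4.01 − 1.3)² = 1.2×2.71² = 8.8 mA.
V_DS = V_DD − I_D·R_D = 11 − 8.8×0.82 = 3.79 V.
Saturation requires V_DS ≥ V_GS − V_t = 2.71 V; 3.79 ≥ 2.71 ✓.

I_D ≈ 8.8 mA, V_DS ≈ 3.8 V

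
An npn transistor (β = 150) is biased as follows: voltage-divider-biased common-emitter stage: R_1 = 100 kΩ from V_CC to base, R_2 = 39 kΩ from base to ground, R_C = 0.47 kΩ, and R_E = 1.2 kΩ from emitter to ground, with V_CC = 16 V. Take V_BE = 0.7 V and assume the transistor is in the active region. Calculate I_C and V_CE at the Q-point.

I_C ≈ 2.7 mA, V_CE ≈ 11 V

Thevenize the base divider: V_Th = V_CC·R_2/(R_1+R_2) = 16×39/139 = 4.49 V, R_Th = R_1‖R_2 = 28.1 kΩ.
Base-emitter loop: V_Th = I_B·R_Th + V_BE + (β+1)I_B·R_E, so I_B = (4.49 − 0.7) / (28.1 + 151×1.2) = 0.0181 mA.
I_C = β·I_B = 150×0.0181 = 2.72 mA, and I_E = (β+1)I_B = 2.73 mA.
V_CE = V_CC − I_C·R_C − I_E·R_E = 16 − 2.72×0.47 − 2.73×1.2 = 11.4 V.
V_CE = 11.4 V > 0.2 V confirms active-region operation.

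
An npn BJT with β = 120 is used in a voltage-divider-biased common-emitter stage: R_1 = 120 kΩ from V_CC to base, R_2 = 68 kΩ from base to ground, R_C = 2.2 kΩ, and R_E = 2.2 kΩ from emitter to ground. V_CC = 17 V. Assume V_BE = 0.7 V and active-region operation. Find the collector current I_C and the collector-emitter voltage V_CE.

Thevenize the base divider: V_Th = V_CC·R_2/(R_1+R_2) = 17×68/188 = 6.15 V, R_Th = R_1‖R_2 = 43.4 kΩ.
Base-emitter loop: V_Th = I_B·R_Th + V_BE + (β+1)I_B·R_E, so I_B = (6.15 − 0.7) / (43.4 + 121×2.2) = 0.0176 mA.
I_C = β·I_B = 120×0.0176 = 2.11 mA, and I_E = (β+1)I_B = 2.13 mA.
V_CE = V_CC − I_C·R_C − I_E·R_E = 17 − 2.11×2.2 − 2.13×2.2 = 7.67 V.
V_CE = 7.67 V > 0.2 V confirms active-region operation.

I_C ≈ 2.1 mA, V_CE ≈ 7.7 V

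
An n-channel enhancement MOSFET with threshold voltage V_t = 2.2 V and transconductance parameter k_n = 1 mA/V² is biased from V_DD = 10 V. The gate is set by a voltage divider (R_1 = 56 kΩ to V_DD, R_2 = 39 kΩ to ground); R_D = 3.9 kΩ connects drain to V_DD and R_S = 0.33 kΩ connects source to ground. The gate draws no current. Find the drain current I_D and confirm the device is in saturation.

I_D ≈ 1.2 mA

V_G = V_DD·R_2/(R_1+R_2) = 10×39/95 = 4.11 V.
Assume saturation: I_D = (k_n/2)(V_GS − V_t)² with V_GS = V_G − I_D·R_S = 4.11 − 0.33·I_D.
Substituting gives 0.0545·I_D² − 1.63·I_D + 1.82 = 0, with roots I_D = 1.16 or 28.8 mA.
The root I_D = 28.8 mA gives V_GS = -5.38 V ≤ V_t, so take I_D = 1.16 mA.
Then V_GS = 3.72 V and V_DS = V_DD − I_D(R_D+R_S) = 10 − 1.16×4.23 = 5.1 V.
Saturation requires V_DS ≥ V_GS − V_t = 1.52 V; 5.1 ≥ 1.52 ✓.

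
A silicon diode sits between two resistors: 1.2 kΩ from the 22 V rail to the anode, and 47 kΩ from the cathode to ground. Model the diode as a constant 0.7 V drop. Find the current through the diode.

I ≈ 0.44 mA

The two resistors are in series with the diode, so KVL gives 22 = I·1.2 + 0.7 + I·47.
I = (22 − 0.7) / (1.2 + 47) kΩ = 21.3 / 48.2 = 0.442 mA.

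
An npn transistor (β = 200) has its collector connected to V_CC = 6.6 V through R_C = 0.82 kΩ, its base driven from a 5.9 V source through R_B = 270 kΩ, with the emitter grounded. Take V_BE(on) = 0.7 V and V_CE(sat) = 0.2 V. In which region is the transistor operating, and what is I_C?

Assume active. Base-emitter loop: I_B = (V_BB − V_BE)/R_B = (5.9 − 0.7)/270 = 0.0193 mA.
I_C = β·I_B = 200×0.0193 = 3.85 mA.
V_CE = V_CC − I_C·R_C = 6.6 − 3.85×0.82 = 3.44 V > V_CE(sat), so the active-region assumption holds.

active; I_C ≈ 3.9 mA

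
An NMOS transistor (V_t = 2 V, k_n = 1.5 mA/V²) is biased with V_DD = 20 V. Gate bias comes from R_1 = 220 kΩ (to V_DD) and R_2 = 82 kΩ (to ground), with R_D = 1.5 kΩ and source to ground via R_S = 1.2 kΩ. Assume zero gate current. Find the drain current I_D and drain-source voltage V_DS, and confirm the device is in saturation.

V_G = V_DD·R_2/(R_1+R_2) = 20×82/302 = 5.43 V.
Assume saturation: I_D = (k_n/2)(V_GS − V_t)² with V_GS = V_G − I_D·R_S = 5.43 − 1.2·I_D.
Substituting gives 1.08·I_D² − 7.17·I_D + 8.83 = 0, with roots I_D = 1.63 or 5.01 mA.
The root I_D = 5.01 mA gives V_GS = -0.585 V ≤ V_t, so take I_D = 1.63 mA.
Then V_GS = 3.47 V and V_DS = V_DD − I_D(R_D+R_S) = 20 − 1.63×2.7 = 15.6 V.
Saturation requires V_DS ≥ V_GS − V_t = 1.47 V; 15.6 ≥ 1.47 ✓.

I_D ≈ 1.6 mA, V_DS ≈ 16 V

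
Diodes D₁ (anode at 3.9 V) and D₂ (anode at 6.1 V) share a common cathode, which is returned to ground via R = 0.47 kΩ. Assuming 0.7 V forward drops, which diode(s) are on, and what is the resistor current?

Assume both conduct. Then node N would need to be at both 3.9−0.7 = 3.2 V and 6.1−0.7 = 5.4 V, which is impossible.
Assume only D₂ conducts: V_N = 6.1 − 0.7 = 5.4 V, so I_R = 5.4/0.47 = 11.5 mA.
Check D₁: its anode-to-cathode voltage is 3.9 − 5.4 = -1.5 V < 0.7 V, so it is off. The assumption is consistent.

Only D₂ conducts; I_R ≈ 11 mA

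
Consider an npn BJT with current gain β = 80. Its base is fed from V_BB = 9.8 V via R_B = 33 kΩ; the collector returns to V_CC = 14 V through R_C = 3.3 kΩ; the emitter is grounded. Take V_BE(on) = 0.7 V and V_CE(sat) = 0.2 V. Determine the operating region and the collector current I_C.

saturation; I_C ≈ 4.2 mA

Assume active: I_B = (9.8 − 0.7)/33 = 0.276 mA, giving I_C = β·I_B = 22.1 mA.
But then V_CE = 14 − 22.1×3.3 = -58.8 V < V_CE(sat) = 0.2 V — impossible in the active region.
So the transistor is saturated. With V_CE = 0.2 V, I_C = (V_CC − 0.2)/R_C = 13.8/3.3 = 4.18 mA.
Check: β·I_B = 22.1 mA > I_C = 4.18 mA, confirming saturation.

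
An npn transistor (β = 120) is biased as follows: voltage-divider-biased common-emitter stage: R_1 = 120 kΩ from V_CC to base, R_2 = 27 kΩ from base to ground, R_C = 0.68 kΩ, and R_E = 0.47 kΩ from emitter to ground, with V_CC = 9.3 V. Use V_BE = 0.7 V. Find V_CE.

V_CE ≈ 7.5 V

Thevenize the base divider: V_Th = V_CC·R_2/(R_1+R_2) = 9.3×27/147 = 1.71 V, R_Th = R_1‖R_2 = 22 kΩ.
Base-emitter loop: V_Th = I_B·R_Th + V_BE + (β+1)I_B·R_E, so I_B = (1.71 − 0.7) / (22 + 121×0.47) = 0.0128 mA.
I_C = β·I_B = 120×0.0128 = 1.53 mA, and I_E = (β+1)I_B = 1.55 mA.
V_CE = V_CC − I_C·R_C − I_E·R_E = 9.3 − 1.53×0.68 − 1.55×0.47 = 7.53 V.
V_CE = 7.53 V > 0.2 V confirms active-region operation.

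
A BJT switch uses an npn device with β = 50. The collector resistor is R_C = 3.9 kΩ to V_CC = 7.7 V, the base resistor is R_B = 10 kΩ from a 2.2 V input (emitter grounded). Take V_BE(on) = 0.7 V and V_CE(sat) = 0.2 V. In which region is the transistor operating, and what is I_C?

saturation; I_C ≈ 1.9 mA

Assume active: I_B = (2.2 − 0.7)/10 = 0.15 mA, giving I_C = β·I_B = 7.5 mA.
But then V_CE = 7.7 − 7.5×3.9 = -21.6 V < V_CE(sat) = 0.2 V — impossible in the active region.
So the transistor is saturated. With V_CE = 0.2 V, I_C = (V_CC − 0.2)/R_C = 7.5/3.9 = 1.92 mA.
Check: β·I_B = 7.5 mA > I_C = 1.92 mA, confirming saturation.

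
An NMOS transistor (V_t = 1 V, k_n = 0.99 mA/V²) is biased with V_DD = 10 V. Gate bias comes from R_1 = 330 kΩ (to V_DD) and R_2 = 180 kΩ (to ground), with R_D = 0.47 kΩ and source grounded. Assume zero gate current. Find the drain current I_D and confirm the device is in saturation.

I_D ≈ 3.2 mA

V_G = V_DD·R_2/(R_1+R_2) = 10×180/510 = 3.53 V. With the source grounded, V_GS = V_G = 3.53 V.
Assume saturation: I_D = (k_n/2)(V_GS − V_t)² = (0.99/2)×(3.53 − 1)² = 0.495×2.53² = 3.17 mA.
V_DS = V_DD − I_D·R_D = 10 − 3.17×0.47 = 8.51 V.
Saturation requires V_DS ≥ V_GS − V_t = 2.53 V; 8.51 ≥ 2.53 ✓.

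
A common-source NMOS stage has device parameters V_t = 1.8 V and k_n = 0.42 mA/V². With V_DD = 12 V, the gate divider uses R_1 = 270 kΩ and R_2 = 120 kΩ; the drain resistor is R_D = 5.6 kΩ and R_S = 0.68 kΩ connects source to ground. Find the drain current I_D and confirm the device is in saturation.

V_G = V_DD·R_2/(R_1+R_2) = 12×120/390 = 3.69 V.
Assume saturation: I_D = (k_n/2)(V_GS − V_t)² with V_GS = V_G − I_D·R_S = 3.69 − 0.68·I_D.
Substituting gives 0.0971·I_D² − 1.54·I_D + 0.752 = 0, with roots I_D = 0.504 or 15.4 mA.
The root I_D = 15.4 mA gives V_GS = -6.75 V ≤ V_t, so take I_D = 0.504 mA.
Then V_GS = 3.35 V and V_DS = V_DD − I_D(R_D+R_S) = 12 − 0.504×6.28 = 8.83 V.
Saturation requires V_DS ≥ V_GS − V_t = 1.55 V; 8.83 ≥ 1.55 ✓.

I_D ≈ 0.5 mA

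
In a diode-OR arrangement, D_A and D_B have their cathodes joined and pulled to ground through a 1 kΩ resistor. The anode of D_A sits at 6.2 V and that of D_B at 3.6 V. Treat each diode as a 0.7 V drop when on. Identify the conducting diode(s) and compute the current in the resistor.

Assume both conduct. Then node N would need to be at both 6.2−0.7 = 5.5 V and 3.6−0.7 = 2.9 V, which is impossible.
Assume only D_A conducts: V_N = 6.2 − 0.7 = 5.5 V, so I_R = 5.5/1 = 5.5 mA.
Check D_B: its anode-to-cathode voltage is 3.6 − 5.5 = -1.9 V < 0.7 V, so it is off. The assumption is consistent.

Only D_A conducts; I_R ≈ 5.5 mA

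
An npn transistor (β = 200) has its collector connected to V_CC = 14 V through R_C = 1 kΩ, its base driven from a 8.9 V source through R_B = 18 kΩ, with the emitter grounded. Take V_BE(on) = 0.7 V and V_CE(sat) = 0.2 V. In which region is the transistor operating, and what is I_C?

saturation; I_C ≈ 14 mA

Assume active: I_B = (8.9 − 0.7)/18 = 0.456 mA, giving I_C = β·I_B = 91.1 mA.
But then V_CE = 14 − 91.1×1 = -77.1 V < V_CE(sat) = 0.2 V — impossible in the active region.
So the transistor is saturated. With V_CE = 0.2 V, I_C = (V_CC − 0.2)/R_C = 13.8/1 = 13.8 mA.
Check: β·I_B = 91.1 mA > I_C = 13.8 mA, confirming saturation.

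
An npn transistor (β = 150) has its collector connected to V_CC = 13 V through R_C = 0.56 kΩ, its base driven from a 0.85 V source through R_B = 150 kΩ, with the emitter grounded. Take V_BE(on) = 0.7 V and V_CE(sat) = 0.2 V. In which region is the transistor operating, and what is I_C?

Assume active. Base-emitter loop: I_B = (V_BB − V_BE)/R_B = (0.85 − 0.7)/150 = 0.001 mA.
I_C = β·I_B = 150×0.001 = 0.15 mA.
V_CE = V_CC − I_C·R_C = 13 − 0.15×0.56 = 12.9 V > V_CE(sat), so the active-region assumption holds.

active; I_C ≈ 0.15 mA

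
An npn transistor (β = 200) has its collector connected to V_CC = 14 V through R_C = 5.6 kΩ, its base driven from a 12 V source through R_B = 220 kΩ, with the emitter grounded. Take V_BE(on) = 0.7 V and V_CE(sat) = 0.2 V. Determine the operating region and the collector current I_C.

Assume active: I_B = (12 − 0.7)/220 = 0.0514 mA, giving I_C = β·I_B = 10.3 mA.
But then V_CE = 14 − 10.3×5.6 = -43.5 V < V_CE(sat) = 0.2 V — impossible in the active region.
So the transistor is saturated. With V_CE = 0.2 V, I_C = (V_CC − 0.2)/R_C = 13.8/5.6 = 2.46 mA.
Check: β·I_B = 10.3 mA > I_C = 2.46 mA, confirming saturation.

saturation; I_C ≈ 2.5 mA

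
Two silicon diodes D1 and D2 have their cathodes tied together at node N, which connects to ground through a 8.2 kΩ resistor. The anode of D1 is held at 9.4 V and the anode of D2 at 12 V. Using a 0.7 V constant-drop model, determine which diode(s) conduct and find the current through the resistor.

Only D2 conducts; I_R ≈ 1.4 mA

Assume both conduct. Then node N would need to be at both 9.4−0.7 = 8.7 V and 12−0.7 = 11.3 V, which is impossible.
Assume only D2 conducts: V_N = 12 − 0.7 = 11.3 V, so I_R = 11.3/8.2 = 1.38 mA.
Check D1: its anode-to-cathode voltage is 9.4 − 11.3 = -1.9 V < 0.7 V, so it is off. The assumption is consistent.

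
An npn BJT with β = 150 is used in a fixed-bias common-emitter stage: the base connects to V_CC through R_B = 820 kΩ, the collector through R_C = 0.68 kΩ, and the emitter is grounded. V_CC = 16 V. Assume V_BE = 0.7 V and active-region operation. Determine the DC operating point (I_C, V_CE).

Base loop: V_CC = I_B·R_B + V_BE, so I_B = (16 − 0.7)/820 kΩ = 0.0187 mA.
In the active region I_C = β·I_B = 150 × 0.0187 = 2.8 mA.
Collector loop: V_CE = V_CC − I_C·R_C = 16 − 2.8×0.68 = 14.1 V.
Since V_CE = 14.1 V > V_CE(sat) ≈ 0.2 V, the transistor is in the active region as assumed.

I_C ≈ 2.8 mA, V_CE ≈ 14 V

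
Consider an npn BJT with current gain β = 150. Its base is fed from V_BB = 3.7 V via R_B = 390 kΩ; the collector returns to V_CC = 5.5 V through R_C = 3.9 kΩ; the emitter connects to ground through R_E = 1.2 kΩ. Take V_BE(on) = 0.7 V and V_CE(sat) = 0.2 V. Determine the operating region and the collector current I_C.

Assume active. Base-emitter loop: I_B = (V_BB − V_BE)/(R_B + (β+1)R_E) = (3.7 − 0.7)/(390 + 151×1.2) = 0.00525 mA.
I_C = β·I_B = 150×0.00525 = 0.788 mA.
V_CE = V_CC − I_C·R_C − I_E·R_E = 5.5 − 0.788×3.9 − 0.793×1.2 = 1.48 V > V_CE(sat), so the active-region assumption holds.

active; I_C ≈ 0.79 mA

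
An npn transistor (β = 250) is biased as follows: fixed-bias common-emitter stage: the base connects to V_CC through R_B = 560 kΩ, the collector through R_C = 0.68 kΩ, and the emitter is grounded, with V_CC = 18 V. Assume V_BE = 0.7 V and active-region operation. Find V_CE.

Base loop: V_CC = I_B·R_B + V_BE, so I_B = (18 − 0.7)/560 kΩ = 0.0309 mA.
In the active region I_C = β·I_B = 250 × 0.0309 = 7.72 mA.
Collector loop: V_CE = V_CC − I_C·R_C = 18 − 7.72×0.68 = 12.7 V.
Since V_CE = 12.7 V > V_CE(sat) ≈ 0.2 V, the transistor is in the active region as assumed.

V_CE ≈ 13 V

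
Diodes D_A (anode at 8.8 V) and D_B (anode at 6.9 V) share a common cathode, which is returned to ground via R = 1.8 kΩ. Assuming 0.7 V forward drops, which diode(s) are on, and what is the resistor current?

Assume both conduct. Then node N would need to be at both 8.8−0.7 = 8.1 V and 6.9−0.7 = 6.2 V, which is impossible.
Assume only D_A conducts: V_N = 8.8 − 0.7 = 8.1 V, so I_R = 8.1/1.8 = 4.5 mA.
Check D_B: its anode-to-cathode voltage is 6.9 − 8.1 = -1.2 V < 0.7 V, so it is off. The assumption is consistent.

Only D_A conducts; I_R ≈ 4.5 mA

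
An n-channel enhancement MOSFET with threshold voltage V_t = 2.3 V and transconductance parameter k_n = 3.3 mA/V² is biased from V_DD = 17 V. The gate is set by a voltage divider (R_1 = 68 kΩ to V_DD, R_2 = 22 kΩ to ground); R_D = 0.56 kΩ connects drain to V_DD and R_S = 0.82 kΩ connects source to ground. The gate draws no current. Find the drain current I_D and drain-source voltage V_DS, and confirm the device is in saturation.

I_D ≈ 1.2 mA, V_DS ≈ 15 V

V_G = V_DD·R_2/(R_1+R_2) = 17×22/90 = 4.16 V.
Assume saturation: I_D = (k_n/2)(V_GS − V_t)² with V_GS = V_G − I_D·R_S = 4.16 − 0.82·I_D.
Substituting gives 1.11·I_D² − 6.02·I_D + 5.68 = 0, with roots I_D = 1.22 or 4.21 mA.
The root I_D = 4.21 mA gives V_GS = 0.702 V ≤ V_t, so take I_D = 1.22 mA.
Then V_GS = 3.16 V and V_DS = V_DD − I_D(R_D+R_S) = 17 − 1.22×1.38 = 15.3 V.
Saturation requires V_DS ≥ V_GS − V_t = 0.858 V; 15.3 ≥ 0.858 ✓.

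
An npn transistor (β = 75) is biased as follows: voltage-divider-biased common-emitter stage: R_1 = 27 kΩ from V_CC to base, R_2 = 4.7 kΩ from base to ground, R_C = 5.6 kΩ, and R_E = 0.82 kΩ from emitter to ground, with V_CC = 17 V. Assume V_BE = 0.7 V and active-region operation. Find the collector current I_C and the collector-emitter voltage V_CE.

Thevenize the base divider: V_Th = V_CC·R_2/(R_1+R_2) = 17×4.7/31.7 = 2.52 V, R_Th = R_1‖R_2 = 4 kΩ.
Base-emitter loop: V_Th = I_B·R_Th + V_BE + (β+1)I_B·R_E, so I_B = (2.52 − 0.7) / (4 + 76×0.82) = 0.0274 mA.
I_C = β·I_B = 75×0.0274 = 2.06 mA, and I_E = (β+1)I_B = 2.09 mA.
V_CE = V_CC − I_C·R_C − I_E·R_E = 17 − 2.06×5.6 − 2.09×0.82 = 3.76 V.
V_CE = 3.76 V > 0.2 V confirms active-region operation.

I_C ≈ 2.1 mA, V_CE ≈ 3.8 V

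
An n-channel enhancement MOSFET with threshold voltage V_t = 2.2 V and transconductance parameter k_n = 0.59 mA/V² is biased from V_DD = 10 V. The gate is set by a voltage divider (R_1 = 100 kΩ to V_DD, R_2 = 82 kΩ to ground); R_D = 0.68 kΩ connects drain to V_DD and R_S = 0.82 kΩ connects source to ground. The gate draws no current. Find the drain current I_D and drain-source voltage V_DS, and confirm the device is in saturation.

I_D ≈ 0.8 mA, V_DS ≈ 8.8 V

V_G = V_DD·R_2/(R_1+R_2) = 10×82/182 = 4.51 V.
Assume saturation: I_D = (k_n/2)(V_GS − V_t)² with V_GS = V_G − I_D·R_S = 4.51 − 0.82·I_D.
Substituting gives 0.198·I_D² − 2.12·I_D + 1.57 = 0, with roots I_D = 0.801 or 9.86 mA.
The root I_D = 9.86 mA gives V_GS = -3.58 V ≤ V_t, so take I_D = 0.801 mA.
Then V_GS = 3.85 V and V_DS = V_DD − I_D(R_D+R_S) = 10 − 0.801×1.5 = 8.8 V.
Saturation requires V_DS ≥ V_GS − V_t = 1.65 V; 8.8 ≥ 1.65 ✓.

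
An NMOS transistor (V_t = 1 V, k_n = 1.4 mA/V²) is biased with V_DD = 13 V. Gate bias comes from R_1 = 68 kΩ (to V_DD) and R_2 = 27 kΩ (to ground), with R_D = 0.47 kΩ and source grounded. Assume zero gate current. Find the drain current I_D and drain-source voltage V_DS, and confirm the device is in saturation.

V_G = V_DD·R_2/(R_1+R_2) = 13×27/95 = 3.69 V. With the source grounded, V_GS = V_G = 3.69 V.
Assume saturation: I_D = (k_n/2)(V_GS − V_t)² = (1.4/2)×(3.69 − 1)² = 0.7×2.69² = 5.08 mA.
V_DS = V_DD − I_D·R_D = 13 − 5.08×0.47 = 10.6 V.
Saturation requires V_DS ≥ V_GS − V_t = 2.69 V; 10.6 ≥ 2.69 ✓.

I_D ≈ 5.1 mA, V_DS ≈ 11 V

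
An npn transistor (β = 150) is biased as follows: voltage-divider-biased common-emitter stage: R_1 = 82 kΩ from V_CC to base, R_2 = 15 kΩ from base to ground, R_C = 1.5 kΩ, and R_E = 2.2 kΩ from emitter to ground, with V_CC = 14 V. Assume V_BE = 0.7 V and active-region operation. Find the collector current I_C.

I_C ≈ 0.64 mA

Thevenize the base divider: V_Th = V_CC·R_2/(R_1+R_2) = 14×15/97 = 2.16 V, R_Th = R_1‖R_2 = 12.7 kΩ.
Base-emitter loop: V_Th = I_B·R_Th + V_BE + (β+1)I_B·R_E, so I_B = (2.16 − 0.7) / (12.7 + 151×2.2) = 0.00425 mA.
I_C = β·I_B = 150×0.00425 = 0.637 mA, and I_E = (β+1)I_B = 0.641 mA.
V_CE = V_CC − I_C·R_C − I_E·R_E = 14 − 0.637×1.5 − 0.641×2.2 = 11.6 V.
V_CE = 11.6 V > 0.2 V confirms active-region operation.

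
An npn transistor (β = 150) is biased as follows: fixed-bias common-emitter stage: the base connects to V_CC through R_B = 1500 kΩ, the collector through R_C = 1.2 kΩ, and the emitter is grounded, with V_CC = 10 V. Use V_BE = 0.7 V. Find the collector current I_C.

Base loop: V_CC = I_B·R_B + V_BE, so I_B = (10 − 0.7)/1500 kΩ = 0.0062 mA.
In the active region I_C = β·I_B = 150 × 0.0062 = 0.93 mA.
Collector loop: V_CE = V_CC − I_C·R_C = 10 − 0.93×1.2 = 8.88 V.
Since V_CE = 8.88 V > V_CE(sat) ≈ 0.2 V, the transistor is in the active region as assumed.

I_C ≈ 0.93 mA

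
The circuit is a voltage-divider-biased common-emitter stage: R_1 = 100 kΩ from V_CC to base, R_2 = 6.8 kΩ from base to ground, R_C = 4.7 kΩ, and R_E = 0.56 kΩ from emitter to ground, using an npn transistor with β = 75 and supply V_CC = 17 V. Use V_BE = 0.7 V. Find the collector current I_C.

I_C ≈ 0.59 mA

Thevenize the base divider: V_Th = V_CC·R_2/(R_1+R_2) = 17×6.8/107 = 1.08 V, R_Th = R_1‖R_2 = 6.37 kΩ.
Base-emitter loop: V_Th = I_B·R_Th + V_BE + (β+1)I_B·R_E, so I_B = (1.08 − 0.7) / (6.37 + 76×0.56) = 0.00782 mA.
I_C = β·I_B = 75×0.00782 = 0.586 mA, and I_E = (β+1)I_B = 0.594 mA.
V_CE = V_CC − I_C·R_C − I_E·R_E = 17 − 0.586×4.7 − 0.594×0.56 = 13.9 V.
V_CE = 13.9 V > 0.2 V confirms active-region operation.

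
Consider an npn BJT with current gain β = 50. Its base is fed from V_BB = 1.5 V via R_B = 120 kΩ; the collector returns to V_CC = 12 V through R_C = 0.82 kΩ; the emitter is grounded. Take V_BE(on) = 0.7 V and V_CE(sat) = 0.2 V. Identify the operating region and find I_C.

Assume active. Base-emitter loop: I_B = (V_BB − V_BE)/R_B = (1.5 − 0.7)/120 = 0.00667 mA.
I_C = β·I_B = 50×0.00667 = 0.333 mA.
V_CE = V_CC − I_C·R_C = 12 − 0.333×0.82 = 11.7 V > V_CE(sat), so the active-region assumption holds.

active; I_C ≈ 0.33 mA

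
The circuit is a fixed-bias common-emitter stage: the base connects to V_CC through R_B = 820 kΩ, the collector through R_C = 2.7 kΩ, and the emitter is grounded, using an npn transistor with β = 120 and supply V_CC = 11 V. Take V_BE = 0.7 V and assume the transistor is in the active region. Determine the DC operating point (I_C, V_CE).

I_C ≈ 1.5 mA, V_CE ≈ 6.9 V

Base loop: V_CC = I_B·R_B + V_BE, so I_B = (11 − 0.7)/820 kΩ = 0.0126 mA.
In the active region I_C = β·I_B = 120 × 0.0126 = 1.51 mA.
Collector loop: V_CE = V_CC − I_C·R_C = 11 − 1.51×2.7 = 6.93 V.
Since V_CE = 6.93 V > V_CE(sat) ≈ 0.2 V, the transistor is in the active region as assumed.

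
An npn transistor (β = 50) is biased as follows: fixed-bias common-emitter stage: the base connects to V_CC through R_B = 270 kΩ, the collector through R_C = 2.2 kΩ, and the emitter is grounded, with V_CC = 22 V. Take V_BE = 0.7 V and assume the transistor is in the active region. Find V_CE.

Base loop: V_CC = I_B·R_B + V_BE, so I_B = (22 − 0.7)/270 kΩ = 0.0789 mA.
In the active region I_C = β·I_B = 50 × 0.0789 = 3.94 mA.
Collector loop: V_CE = V_CC − I_C·R_C = 22 − 3.94×2.2 = 13.3 V.
Since V_CE = 13.3 V > V_CE(sat) ≈ 0.2 V, the transistor is in the active region as assumed.

V_CE ≈ 13 V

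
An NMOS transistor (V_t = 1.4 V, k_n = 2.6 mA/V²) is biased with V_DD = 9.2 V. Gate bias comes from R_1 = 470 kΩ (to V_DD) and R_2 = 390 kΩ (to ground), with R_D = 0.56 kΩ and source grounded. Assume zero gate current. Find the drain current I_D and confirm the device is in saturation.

I_D ≈ 10 mA

V_G = V_DD·R_2/(R_1+R_2) = 9.2×390/860 = 4.17 V. With the source grounded, V_GS = V_G = 4.17 V.
Assume saturation: I_D = (k_n/2)(V_GS − V_t)² = (2.6/2)×(4.17 − 1.4)² = 1.3×2.77² = 9.99 mA.
V_DS = V_DD − I_D·R_D = 9.2 − 9.99×0.56 = 3.61 V.
Saturation requires V_DS ≥ V_GS − V_t = 2.77 V; 3.61 ≥ 2.77 ✓.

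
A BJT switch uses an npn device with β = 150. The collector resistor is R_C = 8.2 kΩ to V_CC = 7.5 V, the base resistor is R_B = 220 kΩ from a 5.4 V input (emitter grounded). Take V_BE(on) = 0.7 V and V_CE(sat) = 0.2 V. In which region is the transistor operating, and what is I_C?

saturation; I_C ≈ 0.89 mA

Assume active: I_B = (5.4 − 0.7)/220 = 0.0214 mA, giving I_C = β·I_B = 3.2 mA.
But then V_CE = 7.5 − 3.2×8.2 = -18.8 V < V_CE(sat) = 0.2 V — impossible in the active region.
So the transistor is saturated. With V_CE = 0.2 V, I_C = (V_CC − 0.2)/R_C = 7.3/8.2 = 0.89 mA.
Check: β·I_B = 3.2 mA > I_C = 0.89 mA, confirming saturation.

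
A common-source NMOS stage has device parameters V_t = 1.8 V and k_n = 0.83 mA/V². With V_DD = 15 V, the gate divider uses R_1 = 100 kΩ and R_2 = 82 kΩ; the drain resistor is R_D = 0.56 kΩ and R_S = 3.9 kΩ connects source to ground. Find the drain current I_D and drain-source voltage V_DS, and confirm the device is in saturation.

I_D ≈ 0.89 mA, V_DS ≈ 11 V

V_G = V_DD·R_2/(R_1+R_2) = 15×82/182 = 6.76 V.
Assume saturation: I_D = (k_n/2)(V_GS − V_t)² with V_GS = V_G − I_D·R_S = 6.76 − 3.9·I_D.
Substituting gives 6.31·I_D² − 17·I_D + 10.2 = 0, with roots I_D = 0.895 or 1.81 mA.
The root I_D = 1.81 mA gives V_GS = -0.286 V ≤ V_t, so take I_D = 0.895 mA.
Then V_GS = 3.27 V and V_DS = V_DD − I_D(R_D+R_S) = 15 − 0.895×4.46 = 11 V.
Saturation requires V_DS ≥ V_GS − V_t = 1.47 V; 11 ≥ 1.47 ✓.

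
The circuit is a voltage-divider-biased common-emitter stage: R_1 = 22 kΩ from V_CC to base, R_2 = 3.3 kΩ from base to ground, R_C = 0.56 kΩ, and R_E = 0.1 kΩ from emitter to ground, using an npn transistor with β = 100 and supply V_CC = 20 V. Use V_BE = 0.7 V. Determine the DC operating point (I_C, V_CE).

Thevenize the base divider: V_Th = V_CC·R_2/(R_1+R_2) = 20×3.3/25.3 = 2.61 V, R_Th = R_1‖R_2 = 2.87 kΩ.
Base-emitter loop: V_Th = I_B·R_Th + V_BE + (β+1)I_B·R_E, so I_B = (2.61 − 0.7) / (2.87 + 101×0.1) = 0.147 mA.
I_C = β·I_B = 100×0.147 = 14.7 mA, and I_E = (β+1)I_B = 14.9 mA.
V_CE = V_CC − I_C·R_C − I_E·R_E = 20 − 14.7×0.56 − 14.9×0.1 = 10.3 V.
V_CE = 10.3 V > 0.2 V confirms active-region operation.

I_C ≈ 15 mA, V_CE ≈ 10 V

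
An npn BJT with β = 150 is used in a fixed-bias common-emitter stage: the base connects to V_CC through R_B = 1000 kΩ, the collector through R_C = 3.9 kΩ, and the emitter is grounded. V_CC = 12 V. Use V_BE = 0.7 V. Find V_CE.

V_CE ≈ 5.4 V

Base loop: V_CC = I_B·R_B + V_BE, so I_B = (12 − 0.7)/1000 kΩ = 0.0113 mA.
In the active region I_C = β·I_B = 150 × 0.0113 = 1.7 mA.
Collector loop: V_CE = V_CC − I_C·R_C = 12 − 1.7×3.9 = 5.39 V.
Since V_CE = 5.39 V > V_CE(sat) ≈ 0.2 V, the transistor is in the active region as assumed.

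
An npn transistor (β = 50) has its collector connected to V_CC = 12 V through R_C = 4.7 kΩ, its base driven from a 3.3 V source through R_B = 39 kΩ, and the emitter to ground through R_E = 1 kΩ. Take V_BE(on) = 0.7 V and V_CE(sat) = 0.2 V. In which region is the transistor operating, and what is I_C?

Assume active. Base-emitter loop: I_B = (V_BB − V_BE)/(R_B + (β+1)R_E) = (3.3 − 0.7)/(39 + 51×1) = 0.0289 mA.
I_C = β·I_B = 50×0.0289 = 1.44 mA.
V_CE = V_CC − I_C·R_C − I_E·R_E = 12 − 1.44×4.7 − 1.47×1 = 3.74 V > V_CE(sat), so the active-region assumption holds.

active; I_C ≈ 1.4 mA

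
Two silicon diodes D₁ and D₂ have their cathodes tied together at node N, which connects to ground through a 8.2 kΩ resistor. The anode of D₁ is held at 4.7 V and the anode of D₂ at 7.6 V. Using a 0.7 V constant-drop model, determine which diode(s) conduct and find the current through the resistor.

Assume both conduct. Then node N would need to be at both 4.7−0.7 = 4 V and 7.6−0.7 = 6.9 V, which is impossible.
Assume only D₂ conducts: V_N = 7.6 − 0.7 = 6.9 V, so I_R = 6.9/8.2 = 0.841 mA.
Check D₁: its anode-to-cathode voltage is 4.7 − 6.9 = -2.2 V < 0.7 V, so it is off. The assumption is consistent.

Only D₂ conducts; I_R ≈ 0.84 mA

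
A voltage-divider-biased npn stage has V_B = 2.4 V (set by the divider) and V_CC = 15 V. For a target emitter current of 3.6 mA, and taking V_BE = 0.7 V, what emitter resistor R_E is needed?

V_E = V_B − V_BE = 2.4 − 0.7 = 1.7 V.
R_E = V_E / I_E = 1.7 / 3.6 = 0.472 kΩ.

R_E ≈ 0.47 kΩ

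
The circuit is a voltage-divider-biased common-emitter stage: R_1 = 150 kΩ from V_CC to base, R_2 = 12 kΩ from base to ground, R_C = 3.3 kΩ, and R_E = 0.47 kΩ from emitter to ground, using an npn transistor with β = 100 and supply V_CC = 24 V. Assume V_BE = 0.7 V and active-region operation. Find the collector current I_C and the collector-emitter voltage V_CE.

Thevenize the base divider: V_Th = V_CC·R_2/(R_1+R_2) = 24×12/162 = 1.78 V, R_Th = R_1‖R_2 = 11.1 kΩ.
Base-emitter loop: V_Th = I_B·R_Th + V_BE + (β+1)I_B·R_E, so I_B = (1.78 − 0.7) / (11.1 + 101×0.47) = 0.0184 mA.
I_C = β·I_B = 100×0.0184 = 1.84 mA, and I_E = (β+1)I_B = 1.86 mA.
V_CE = V_CC − I_C·R_C − I_E·R_E = 24 − 1.84×3.3 − 1.86×0.47 = 17.1 V.
V_CE = 17.1 V > 0.2 V confirms active-region operation.

I_C ≈ 1.8 mA, V_CE ≈ 17 V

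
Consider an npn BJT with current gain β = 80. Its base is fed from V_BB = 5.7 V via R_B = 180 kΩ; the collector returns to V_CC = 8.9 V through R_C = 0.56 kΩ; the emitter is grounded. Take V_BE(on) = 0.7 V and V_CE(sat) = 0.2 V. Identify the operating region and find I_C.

active; I_C ≈ 2.2 mA

Assume active. Base-emitter loop: I_B = (V_BB − V_BE)/R_B = (5.7 − 0.7)/180 = 0.0278 mA.
I_C = β·I_B = 80×0.0278 = 2.22 mA.
V_CE = V_CC − I_C·R_C = 8.9 − 2.22×0.56 = 7.66 V > V_CE(sat), so the active-region assumption holds.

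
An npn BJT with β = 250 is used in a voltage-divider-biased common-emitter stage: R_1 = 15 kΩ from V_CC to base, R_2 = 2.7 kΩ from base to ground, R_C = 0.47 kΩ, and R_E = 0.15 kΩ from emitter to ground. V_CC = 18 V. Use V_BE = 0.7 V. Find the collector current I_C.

I_C ≈ 13 mA

Thevenize the base divider: V_Th = V_CC·R_2/(R_1+R_2) = 18×2.7/17.7 = 2.75 V, R_Th = R_1‖R_2 = 2.29 kΩ.
Base-emitter loop: V_Th = I_B·R_Th + V_BE + (β+1)I_B·R_E, so I_B = (2.75 − 0.7) / (2.29 + 251×0.15) = 0.0512 mA.
I_C = β·I_B = 250×0.0512 = 12.8 mA, and I_E = (β+1)I_B = 12.9 mA.
V_CE = V_CC − I_C·R_C − I_E·R_E = 18 − 12.8×0.47 − 12.9×0.15 = 10.1 V.
V_CE = 10.1 V > 0.2 V confirms active-region operation.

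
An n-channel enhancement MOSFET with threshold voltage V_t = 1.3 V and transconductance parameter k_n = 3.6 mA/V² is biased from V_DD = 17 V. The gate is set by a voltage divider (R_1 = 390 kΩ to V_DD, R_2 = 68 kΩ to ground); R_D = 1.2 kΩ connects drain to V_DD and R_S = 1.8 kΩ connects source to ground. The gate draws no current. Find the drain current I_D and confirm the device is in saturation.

V_G = V_DD·R_2/(R_1+R_2) = 17×68/458 = 2.52 V.
Assume saturation: I_D = (k_n/2)(V_GS − V_t)² with V_GS = V_G − I_D·R_S = 2.52 − 1.8·I_D.
Substituting gives 5.83·I_D² − 8.93·I_D + 2.7 = 0, with roots I_D = 0.414 or 1.12 mA.
The root I_D = 1.12 mA gives V_GS = 0.512 V ≤ V_t, so take I_D = 0.414 mA.
Then V_GS = 1.78 V and V_DS = V_DD − I_D(R_D+R_S) = 17 − 0.414×3 = 15.8 V.
Saturation requires V_DS ≥ V_GS − V_t = 0.479 V; 15.8 ≥ 0.479 ✓.

I_D ≈ 0.41 mA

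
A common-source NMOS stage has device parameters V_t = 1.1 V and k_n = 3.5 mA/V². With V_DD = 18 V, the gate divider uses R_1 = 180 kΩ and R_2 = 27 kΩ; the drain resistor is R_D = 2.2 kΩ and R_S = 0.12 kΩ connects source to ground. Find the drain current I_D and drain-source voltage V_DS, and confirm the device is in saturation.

I_D ≈ 1.8 mA, V_DS ≈ 14 V

V_G = V_DD·R_2/(R_1+R_2) = 18×27/207 = 2.35 V.
Assume saturation: I_D = (k_n/2)(V_GS − V_t)² with V_GS = V_G − I_D·R_S = 2.35 − 0.12·I_D.
Substituting gives 0.0252·I_D² − 1.52·I_D + 2.72 = 0, with roots I_D = 1.84 or 58.6 mA.
The root I_D = 58.6 mA gives V_GS = -4.69 V ≤ V_t, so take I_D = 1.84 mA.
Then V_GS = 2.13 V and V_DS = V_DD − I_D(R_D+R_S) = 18 − 1.84×2.32 = 13.7 V.
Saturation requires V_DS ≥ V_GS − V_t = 1.03 V; 13.7 ≥ 1.03 ✓.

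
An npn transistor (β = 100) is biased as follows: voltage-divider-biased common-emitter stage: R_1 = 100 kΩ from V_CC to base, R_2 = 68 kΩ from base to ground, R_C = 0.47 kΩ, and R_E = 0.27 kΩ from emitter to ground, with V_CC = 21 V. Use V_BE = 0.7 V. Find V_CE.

Thevenize the base divider: V_Th = V_CC·R_2/(R_1+R_2) = 21×68/168 = 8.5 V, R_Th = R_1‖R_2 = 40.5 kΩ.
Base-emitter loop: V_Th = I_B·R_Th + V_BE + (β+1)I_B·R_E, so I_B = (8.5 − 0.7) / (40.5 + 101×0.27) = 0.115 mA.
I_C = β·I_B = 100×0.115 = 11.5 mA, and I_E = (β+1)I_B = 11.6 mA.
V_CE = V_CC − I_C·R_C − I_E·R_E = 21 − 11.5×0.47 − 11.6×0.27 = 12.4 V.
V_CE = 12.4 V > 0.2 V confirms active-region operation.

V_CE ≈ 12 V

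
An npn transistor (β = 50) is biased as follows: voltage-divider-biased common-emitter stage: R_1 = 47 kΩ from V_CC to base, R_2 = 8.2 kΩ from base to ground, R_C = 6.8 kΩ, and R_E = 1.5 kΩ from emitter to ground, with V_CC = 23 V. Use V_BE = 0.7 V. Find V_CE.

Thevenize the base divider: V_Th = V_CC·R_2/(R_1+R_2) = 23×8.2/55.2 = 3.42 V, R_Th = R_1‖R_2 = 6.98 kΩ.
Base-emitter loop: V_Th = I_B·R_Th + V_BE + (β+1)I_B·R_E, so I_B = (3.42 − 0.7) / (6.98 + 51×1.5) = 0.0325 mA.
I_C = β·I_B = 50×0.0325 = 1.63 mA, and I_E = (β+1)I_B = 1.66 mA.
V_CE = V_CC − I_C·R_C − I_E·R_E = 23 − 1.63×6.8 − 1.66×1.5 = 9.45 V.
V_CE = 9.45 V > 0.2 V confirms active-region operation.

V_CE ≈ 9.4 V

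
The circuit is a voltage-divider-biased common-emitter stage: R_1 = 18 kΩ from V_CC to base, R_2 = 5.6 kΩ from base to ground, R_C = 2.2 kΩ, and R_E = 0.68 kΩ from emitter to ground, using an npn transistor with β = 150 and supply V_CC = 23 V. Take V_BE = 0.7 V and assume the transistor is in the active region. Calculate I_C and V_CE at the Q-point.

Thevenize the base divider: V_Th = V_CC·R_2/(R_1+R_2) = 23×5.6/23.6 = 5.46 V, R_Th = R_1‖R_2 = 4.27 kΩ.
Base-emitter loop: V_Th = I_B·R_Th + V_BE + (β+1)I_B·R_E, so I_B = (5.46 − 0.7) / (4.27 + 151×0.68) = 0.0445 mA.
I_C = β·I_B = 150×0.0445 = 6.67 mA, and I_E = (β+1)I_B = 6.72 mA.
V_CE = V_CC − I_C·R_C − I_E·R_E = 23 − 6.67×2.2 − 6.72×0.68 = 3.75 V.
V_CE = 3.75 V > 0.2 V confirms active-region operation.

I_C ≈ 6.7 mA, V_CE ≈ 3.8 V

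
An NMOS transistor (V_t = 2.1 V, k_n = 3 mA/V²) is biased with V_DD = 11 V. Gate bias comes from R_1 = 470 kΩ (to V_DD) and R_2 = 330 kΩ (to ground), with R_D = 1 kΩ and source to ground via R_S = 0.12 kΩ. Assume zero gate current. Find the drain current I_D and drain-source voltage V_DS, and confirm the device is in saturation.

V_G = V_DD·R_2/(R_1+R_2) = 11×330/800 = 4.54 V.
Assume saturation: I_D = (k_n/2)(V_GS − V_t)² with V_GS = V_G − I_D·R_S = 4.54 − 0.12·I_D.
Substituting gives 0.0216·I_D² − 1.88·I_D + 8.91 = 0, with roots I_D = 5.04 or 81.9 mA.
The root I_D = 81.9 mA gives V_GS = -5.29 V ≤ V_t, so take I_D = 5.04 mA.
Then V_GS = 3.93 V and V_DS = V_DD − I_D(R_D+R_S) = 11 − 5.04×1.12 = 5.36 V.
Saturation requires V_DS ≥ V_GS − V_t = 1.83 V; 5.36 ≥ 1.83 ✓.

I_D ≈ 5 mA, V_DS ≈ 5.4 V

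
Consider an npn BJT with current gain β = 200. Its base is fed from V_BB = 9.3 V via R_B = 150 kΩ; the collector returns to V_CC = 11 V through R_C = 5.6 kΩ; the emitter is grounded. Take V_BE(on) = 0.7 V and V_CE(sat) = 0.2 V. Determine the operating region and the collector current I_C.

Assume active: I_B = (9.3 − 0.7)/150 = 0.0573 mA, giving I_C = β·I_B = 11.5 mA.
But then V_CE = 11 − 11.5×5.6 = -53.2 V < V_CE(sat) = 0.2 V — impossible in the active region.
So the transistor is saturated. With V_CE = 0.2 V, I_C = (V_CC − 0.2)/R_C = 10.8/5.6 = 1.93 mA.
Check: β·I_B = 11.5 mA > I_C = 1.93 mA, confirming saturation.

saturation; I_C ≈ 1.9 mA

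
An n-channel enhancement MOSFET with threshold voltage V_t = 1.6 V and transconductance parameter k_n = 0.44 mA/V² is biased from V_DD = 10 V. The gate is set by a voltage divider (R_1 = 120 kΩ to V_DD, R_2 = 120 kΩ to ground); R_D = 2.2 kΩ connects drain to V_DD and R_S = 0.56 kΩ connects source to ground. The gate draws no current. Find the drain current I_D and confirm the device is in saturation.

I_D ≈ 1.5 mA

V_G = V_DD·R_2/(R_1+R_2) = 10×120/240 = 5 V.
Assume saturation: I_D = (k_n/2)(V_GS − V_t)² with V_GS = V_G − I_D·R_S = 5 − 0.56·I_D.
Substituting gives 0.069·I_D² − 1.84·I_D + 2.54 = 0, with roots I_D = 1.46 or 25.2 mA.
The root I_D = 25.2 mA gives V_GS = -9.1 V ≤ V_t, so take I_D = 1.46 mA.
Then V_GS = 4.18 V and V_DS = V_DD − I_D(R_D+R_S) = 10 − 1.46×2.76 = 5.96 V.
Saturation requires V_DS ≥ V_GS − V_t = 2.58 V; 5.96 ≥ 2.58 ✓.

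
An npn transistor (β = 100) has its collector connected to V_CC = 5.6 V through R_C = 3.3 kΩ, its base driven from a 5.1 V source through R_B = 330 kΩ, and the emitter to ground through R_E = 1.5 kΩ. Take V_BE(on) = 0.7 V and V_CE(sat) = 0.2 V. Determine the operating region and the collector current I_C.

Assume active. Base-emitter loop: I_B = (V_BB − V_BE)/(R_B + (β+1)R_E) = (5.1 − 0.7)/(330 + 101×1.5) = 0.00914 mA.
I_C = β·I_B = 100×0.00914 = 0.914 mA.
V_CE = V_CC − I_C·R_C − I_E·R_E = 5.6 − 0.914×3.3 − 0.923×1.5 = 1.2 V > V_CE(sat), so the active-region assumption holds.

active; I_C ≈ 0.91 mA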